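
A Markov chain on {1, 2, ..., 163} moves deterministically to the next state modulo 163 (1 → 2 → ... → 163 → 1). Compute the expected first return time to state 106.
E[T_106 | X_0 = 106] = 163

The chain cycles deterministically, so starting at state 106 it returns in exactly 163 steps. Equivalently, the stationary distribution is uniform π_j = 1/163 for every state j, so by Kac's formula E[T_106] = 1/π_106 = 163.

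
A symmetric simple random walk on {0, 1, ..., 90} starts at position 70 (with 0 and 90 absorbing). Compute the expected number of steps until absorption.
E[τ | X_0 = 70] = 1400

Let v_k = E[τ | X_0 = k]. Boundary: v_0 = v_90 = 0. Recurrence: v_k = 1 + (v_{k-1} + v_{k+1})/2 for 1 ≤ k ≤ 89. The particular solution to v_k − (v_{k-1} + v_{k+1})/2 = 1 is v_k = −k^2. Adding homogeneous solution A + B k and matching boundaries gives v_k = k (90 − k). Substituting k = 70: v_70 = 70 · 20 = 1400.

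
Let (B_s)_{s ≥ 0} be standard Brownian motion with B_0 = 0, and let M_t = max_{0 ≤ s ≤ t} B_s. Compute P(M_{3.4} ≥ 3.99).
P(M_{3.4} ≥ 3.99) = 2·P(B_{3.4} ≥ 3.99) = 2(1 − Φ(3.99/√3.4)) ≈ 0.0305

By the reflection principle for Brownian motion, P(M_t ≥ a) = 2 · P(B_t ≥ a) for a ≥ 0. Since B_t ~ N(0, t), P(B_t ≥ 3.99) = 1 − Φ(3.99/√t) = 1 − Φ(3.99/√3.4) = 1 − Φ(2.1639). So
  P(M_{3.4} ≥ 3.99) = 2(1 − Φ(2.1639)) ≈ 0.0305.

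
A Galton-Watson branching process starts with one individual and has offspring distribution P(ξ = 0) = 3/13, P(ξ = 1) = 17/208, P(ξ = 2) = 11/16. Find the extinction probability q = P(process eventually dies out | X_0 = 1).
q = 48/143

The pgf is f(s) = 3/13 + 17/208·s + 11/16·s². The extinction probability q is the smallest fixed point of f in [0, 1]. Setting s = f(s):
  11/16·s² + (17/208 − 1)·s + 3/13 = 0
  11/16·s² − (3/13 + 11/16)·s + 3/13 = 0
which factors as (s − 1)·(11/16·s − 3/13) = 0, giving roots s = 1 and s = (3/13)/(11/16) = 48/143.
Mean offspring μ = 17/208 + 2·11/16 = 303/208 > 1 (supercritical), so q < 1. The extinction probability is the smaller root: q = (3/13)/(11/16) = 48/143.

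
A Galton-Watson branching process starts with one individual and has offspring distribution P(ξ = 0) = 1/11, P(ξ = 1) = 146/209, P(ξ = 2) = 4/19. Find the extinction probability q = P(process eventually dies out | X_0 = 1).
q = 19/44

The pgf is f(s) = 1/11 + 146/209·s + 4/19·s². The extinction probability q is the smallest fixed point of f in [0, 1]. Setting s = f(s):
  4/19·s² + (146/209 − 1)·s + 1/11 = 0
  4/19·s² − (1/11 + 4/19)·s + 1/11 = 0
which factors as (s − 1)·(4/19·s − 1/11) = 0, giving roots s = 1 and s = (1/11)/(4/19) = 19/44.
Mean offspring μ = 146/209 + 2·4/19 = 234/209 > 1 (supercritical), so q < 1. The extinction probability is the smaller root: q = (1/11)/(4/19) = 19/44.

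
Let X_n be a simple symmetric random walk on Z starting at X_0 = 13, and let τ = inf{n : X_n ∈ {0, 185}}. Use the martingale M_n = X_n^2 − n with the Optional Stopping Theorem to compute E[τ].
E[τ] = 2236

M_n = X_n^2 − n is a martingale (since E[X_{n+1}^2 | F_n] = X_n^2 + 1). By OST (τ has finite mean in a bounded region), E[M_τ] = E[M_0] = X_0^2 − 0 = 13^2 = 169. Also E[M_τ] = E[X_τ^2] − E[τ]. The walk exits at 0 or 185, with P(hit 185 first) = 13/185, so E[X_τ^2] = 185^2 · 13/185 + 0 = 2405. Thus E[τ] = E[X_τ^2] − E[M_τ] = 2405 − 169 = 2236 = 13(185 − 13) = 2236.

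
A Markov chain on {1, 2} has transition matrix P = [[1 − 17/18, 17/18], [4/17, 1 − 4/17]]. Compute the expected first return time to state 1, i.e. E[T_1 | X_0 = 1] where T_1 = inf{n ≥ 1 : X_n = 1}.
E[T_1 | X_0 = 1] = 1/π_1 = 361/72

For an irreducible recurrent Markov chain with stationary distribution π, E[T_i | X_0 = i] = 1/π_i (Kac's formula). Here π_1 = (4/17)/(17/18 + 4/17) = (4/17)/(361/306) = 72/361, so E[T_1 | X_0 = 1] = 1/π_1 = (17/18 + 4/17)/(4/17) = (361/306)/(4/17) = 361/72.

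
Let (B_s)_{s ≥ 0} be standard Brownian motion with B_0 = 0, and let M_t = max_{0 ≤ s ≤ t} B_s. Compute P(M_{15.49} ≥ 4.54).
P(M_{15.49} ≥ 4.54) = 2·P(B_{15.49} ≥ 4.54) = 2(1 − Φ(4.54/√15.49)) ≈ 0.2487

By the reflection principle for Brownian motion, P(M_t ≥ a) = 2 · P(B_t ≥ a) for a ≥ 0. Since B_t ~ N(0, t), P(B_t ≥ 4.54) = 1 − Φ(4.54/√t) = 1 − Φ(4.54/√15.49) = 1 − Φ(1.1535). So
  P(M_{15.49} ≥ 4.54) = 2(1 − Φ(1.1535)) ≈ 0.2487.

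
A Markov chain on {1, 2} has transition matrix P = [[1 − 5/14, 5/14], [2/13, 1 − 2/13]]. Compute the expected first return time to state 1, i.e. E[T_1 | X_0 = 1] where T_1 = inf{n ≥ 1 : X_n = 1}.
E[T_1 | X_0 = 1] = 1/π_1 = 93/28

For an irreducible recurrent Markov chain with stationary distribution π, E[T_i | X_0 = i] = 1/π_i (Kac's formula). Here π_1 = (2/13)/(5/14 + 2/13) = (2/13)/(93/182) = 28/93, so E[T_1 | X_0 = 1] = 1/π_1 = (5/14 + 2/13)/(2/13) = (93/182)/(2/13) = 93/28.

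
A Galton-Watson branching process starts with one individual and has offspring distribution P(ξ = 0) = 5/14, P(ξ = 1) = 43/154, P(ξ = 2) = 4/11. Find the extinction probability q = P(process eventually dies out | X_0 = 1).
q = 55/56

The pgf is f(s) = 5/14 + 43/154·s + 4/11·s². The extinction probability q is the smallest fixed point of f in [0, 1]. Setting s = f(s):
  4/11·s² + (43/154 − 1)·s + 5/14 = 0
  4/11·s² − (5/14 + 4/11)·s + 5/14 = 0
which factors as (s − 1)·(4/11·s − 5/14) = 0, giving roots s = 1 and s = (5/14)/(4/11) = 55/56.
Mean offspring μ = 43/154 + 2·4/11 = 155/154 > 1 (supercritical), so q < 1. The extinction probability is the smaller root: q = (5/14)/(4/11) = 55/56.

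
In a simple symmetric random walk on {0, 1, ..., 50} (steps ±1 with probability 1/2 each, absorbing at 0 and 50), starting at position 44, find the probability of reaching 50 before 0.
P(hit 50 before 0) = 44/50 = 22/25

Let u_k = P(hit 50 before 0 | start at k). Then u_0 = 0, u_50 = 1, and u_k = u_{k-1}/2 + u_{k+1}/2 for 1 ≤ k ≤ 49. This harmonic recurrence is solved by u_k = k/50, giving u_44 = 44/50 = 22/25.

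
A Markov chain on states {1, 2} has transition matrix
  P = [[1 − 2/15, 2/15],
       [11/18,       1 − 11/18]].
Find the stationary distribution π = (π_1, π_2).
π_1 = 55/67, π_2 = 12/67

Solve πP = π with π_1 + π_2 = 1. From πP = π: π_1 · (1 − 2/15) + π_2 · 11/18 = π_1 ⇒ π_2 · 11/18 = π_1 · 2/15 ⇒ π_2/π_1 = (2/15)/(11/18) = 12/55. Together with π_1 + π_2 = 1:
  π_1 = (11/18)/(2/15 + 11/18) = (11/18)/(67/90) = 55/67,
  π_2 = (2/15)/(2/15 + 11/18) = (2/15)/(67/90) = 12/67.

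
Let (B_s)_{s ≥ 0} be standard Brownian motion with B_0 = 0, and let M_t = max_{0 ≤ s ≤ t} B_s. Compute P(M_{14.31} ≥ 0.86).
P(M_{14.31} ≥ 0.86) = 2·P(B_{14.31} ≥ 0.86) = 2(1 − Φ(0.86/√14.31)) ≈ 0.8202

By the reflection principle for Brownian motion, P(M_t ≥ a) = 2 · P(B_t ≥ a) for a ≥ 0. Since B_t ~ N(0, t), P(B_t ≥ 0.86) = 1 − Φ(0.86/√t) = 1 − Φ(0.86/√14.31) = 1 − Φ(0.2273). So
  P(M_{14.31} ≥ 0.86) = 2(1 − Φ(0.2273)) ≈ 0.8202.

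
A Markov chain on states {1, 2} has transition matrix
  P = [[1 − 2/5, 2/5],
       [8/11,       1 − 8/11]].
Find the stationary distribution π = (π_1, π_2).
π_1 = 20/31, π_2 = 11/31

Solve πP = π with π_1 + π_2 = 1. From πP = π: π_1 · (1 − 2/5) + π_2 · 8/11 = π_1 ⇒ π_2 · 8/11 = π_1 · 2/5 ⇒ π_2/π_1 = (2/5)/(8/11) = 11/20. Together with π_1 + π_2 = 1:
  π_1 = (8/11)/(2/5 + 8/11) = (8/11)/(62/55) = 20/31,
  π_2 = (2/5)/(2/5 + 8/11) = (2/5)/(62/55) = 11/31.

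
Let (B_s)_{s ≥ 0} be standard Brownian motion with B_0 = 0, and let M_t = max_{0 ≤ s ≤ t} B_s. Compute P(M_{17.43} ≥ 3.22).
P(M_{17.43} ≥ 3.22) = 2·P(B_{17.43} ≥ 3.22) = 2(1 − Φ(3.22/√17.43)) ≈ 0.4405

By the reflection principle for Brownian motion, P(M_t ≥ a) = 2 · P(B_t ≥ a) for a ≥ 0. Since B_t ~ N(0, t), P(B_t ≥ 3.22) = 1 − Φ(3.22/√t) = 1 − Φ(3.22/√17.43) = 1 − Φ(0.7713). So
  P(M_{17.43} ≥ 3.22) = 2(1 − Φ(0.7713)) ≈ 0.4405.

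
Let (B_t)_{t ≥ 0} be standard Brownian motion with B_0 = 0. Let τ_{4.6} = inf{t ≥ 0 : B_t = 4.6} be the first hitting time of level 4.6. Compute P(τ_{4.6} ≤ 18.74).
P(τ_{4.6} ≤ 18.74) = 2(1 − Φ(4.6/√18.74)) = 2(1 − Φ(1.0626)) ≈ 0.2880

By the reflection principle for standard BM, P(τ_b ≤ t) = 2 · P(B_t ≥ b). Since B_t ~ N(0, t), P(B_t ≥ 4.6) = 1 − Φ(4.6/√t) = 1 − Φ(4.6/√18.74) = 1 − Φ(1.0626) ≈ 0.14398. Doubling: P(τ_{4.6} ≤ 18.74) ≈ 2 · 0.14398 = 0.28796 ≈ 0.2880.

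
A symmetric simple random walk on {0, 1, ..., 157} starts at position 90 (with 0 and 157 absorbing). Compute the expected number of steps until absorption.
E[τ | X_0 = 90] = 6030

Let v_k = E[τ | X_0 = k]. Boundary: v_0 = v_157 = 0. Recurrence: v_k = 1 + (v_{k-1} + v_{k+1})/2 for 1 ≤ k ≤ 156. The particular solution to v_k − (v_{k-1} + v_{k+1})/2 = 1 is v_k = −k^2. Adding homogeneous solution A + B k and matching boundaries gives v_k = k (157 − k). Substituting k = 90: v_90 = 90 · 67 = 6030.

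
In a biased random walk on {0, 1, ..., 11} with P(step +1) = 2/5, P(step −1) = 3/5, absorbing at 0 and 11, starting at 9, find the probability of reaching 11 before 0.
P(hit 11 before 0) = (1 − (3/2)^9) / (1 − (3/2)^11) = 76684/175099

Let u_k denote P(reach 11 before 0 | start at k). Boundary: u_0 = 0, u_11 = 1. Recurrence: u_k = 2/5·u_{k+1} + 3/5·u_{k-1} for 1 ≤ k ≤ 10. Try u_k = A + B·r^k with r = q/p = (3/5)/(2/5) = 3/2. Substitution satisfies the recurrence; boundary conditions give:
  u_k = (1 − r^k) / (1 − r^N) = (1 − (3/2)^9) / (1 − (3/2)^11) = 76684/175099.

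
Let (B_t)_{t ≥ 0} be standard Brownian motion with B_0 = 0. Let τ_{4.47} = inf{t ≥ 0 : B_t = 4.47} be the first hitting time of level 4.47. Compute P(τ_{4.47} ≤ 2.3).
P(τ_{4.47} ≤ 2.3) = 2(1 − Φ(4.47/√2.3)) = 2(1 − Φ(2.9474)) ≈ 0.0032

By the reflection principle for standard BM, P(τ_b ≤ t) = 2 · P(B_t ≥ b). Since B_t ~ N(0, t), P(B_t ≥ 4.47) = 1 − Φ(4.47/√t) = 1 − Φ(4.47/√2.3) = 1 − Φ(2.9474) ≈ 0.00160. Doubling: P(τ_{4.47} ≤ 2.3) ≈ 2 · 0.00160 = 0.00320 ≈ 0.0032.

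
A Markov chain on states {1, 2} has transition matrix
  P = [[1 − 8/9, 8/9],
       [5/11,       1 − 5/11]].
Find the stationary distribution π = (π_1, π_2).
π_1 = 45/133, π_2 = 88/133

Solve πP = π with π_1 + π_2 = 1. From πP = π: π_1 · (1 − 8/9) + π_2 · 5/11 = π_1 ⇒ π_2 · 5/11 = π_1 · 8/9 ⇒ π_2/π_1 = (8/9)/(5/11) = 88/45. Together with π_1 + π_2 = 1:
  π_1 = (5/11)/(8/9 + 5/11) = (5/11)/(133/99) = 45/133,
  π_2 = (8/9)/(8/9 + 5/11) = (8/9)/(133/99) = 88/133.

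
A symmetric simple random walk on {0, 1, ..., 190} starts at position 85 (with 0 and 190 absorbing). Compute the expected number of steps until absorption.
E[τ | X_0 = 85] = 8925

Let v_k = E[τ | X_0 = k]. Boundary: v_0 = v_190 = 0. Recurrence: v_k = 1 + (v_{k-1} + v_{k+1})/2 for 1 ≤ k ≤ 189. The particular solution to v_k − (v_{k-1} + v_{k+1})/2 = 1 is v_k = −k^2. Adding homogeneous solution A + B k and matching boundaries gives v_k = k (190 − k). Substituting k = 85: v_85 = 85 · 105 = 8925.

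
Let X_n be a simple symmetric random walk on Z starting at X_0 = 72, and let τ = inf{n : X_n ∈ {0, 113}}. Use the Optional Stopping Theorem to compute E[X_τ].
E[X_τ] = 72

X_n is a martingale and τ is a bounded-mean stopping time (indeed τ is finite a.s. with bounded expectation since the walk is in a bounded region). By the OST, E[X_τ] = E[X_0] = 72. Equivalently: E[X_τ] = 113 · P(hit 113 first) + 0 · P(hit 0 first) = 113 · (72/113) = 72.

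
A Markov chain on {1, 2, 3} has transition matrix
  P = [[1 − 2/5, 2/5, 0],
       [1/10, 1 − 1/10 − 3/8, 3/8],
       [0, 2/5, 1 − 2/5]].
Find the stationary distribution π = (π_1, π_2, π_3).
π = (4/35, 16/35, 3/7)

This is a birth-death chain on three states, which satisfies detailed balance: π_1 · P_{12} = π_2 · P_{21} and π_2 · P_{23} = π_3 · P_{32}.
From π_1 · 2/5 = π_2 · 1/10: π_2/π_1 = (2/5)/(1/10) = 4.
From π_2 · 3/8 = π_3 · 2/5: π_3/π_2 = (3/8)/(2/5) = 15/16.
Take π_1 proportional to 1; then unnormalized π = (1, 4, 15/4). Normalize by dividing by the sum 35/4:
  π = (4/35, 16/35, 3/7).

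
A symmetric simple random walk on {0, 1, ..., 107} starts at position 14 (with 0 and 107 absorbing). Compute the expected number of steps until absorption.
E[τ | X_0 = 14] = 1302

Let v_k = E[τ | X_0 = k]. Boundary: v_0 = v_107 = 0. Recurrence: v_k = 1 + (v_{k-1} + v_{k+1})/2 for 1 ≤ k ≤ 106. The particular solution to v_k − (v_{k-1} + v_{k+1})/2 = 1 is v_k = −k^2. Adding homogeneous solution A + B k and matching boundaries gives v_k = k (107 − k). Substituting k = 14: v_14 = 14 · 93 = 1302.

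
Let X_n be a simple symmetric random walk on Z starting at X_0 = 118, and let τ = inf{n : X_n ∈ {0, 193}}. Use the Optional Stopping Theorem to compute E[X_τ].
E[X_τ] = 118

X_n is a martingale and τ is a bounded-mean stopping time (indeed τ is finite a.s. with bounded expectation since the walk is in a bounded region). By the OST, E[X_τ] = E[X_0] = 118. Equivalently: E[X_τ] = 193 · P(hit 193 first) + 0 · P(hit 0 first) = 193 · (118/193) = 118.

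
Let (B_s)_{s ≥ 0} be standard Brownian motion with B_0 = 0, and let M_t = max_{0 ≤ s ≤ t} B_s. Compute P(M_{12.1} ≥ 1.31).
P(M_{12.1} ≥ 1.31) = 2·P(B_{12.1} ≥ 1.31) = 2(1 − Φ(1.31/√12.1)) ≈ 0.7065

By the reflection principle for Brownian motion, P(M_t ≥ a) = 2 · P(B_t ≥ a) for a ≥ 0. Since B_t ~ N(0, t), P(B_t ≥ 1.31) = 1 − Φ(1.31/√t) = 1 − Φ(1.31/√12.1) = 1 − Φ(0.3766). So
  P(M_{12.1} ≥ 1.31) = 2(1 − Φ(0.3766)) ≈ 0.7065.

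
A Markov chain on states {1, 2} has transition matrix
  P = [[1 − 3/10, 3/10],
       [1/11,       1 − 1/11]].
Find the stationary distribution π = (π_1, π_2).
π_1 = 10/43, π_2 = 33/43

Solve πP = π with π_1 + π_2 = 1. From πP = π: π_1 · (1 − 3/10) + π_2 · 1/11 = π_1 ⇒ π_2 · 1/11 = π_1 · 3/10 ⇒ π_2/π_1 = (3/10)/(1/11) = 33/10. Together with π_1 + π_2 = 1:
  π_1 = (1/11)/(3/10 + 1/11) = (1/11)/(43/110) = 10/43,
  π_2 = (3/10)/(3/10 + 1/11) = (3/10)/(43/110) = 33/43.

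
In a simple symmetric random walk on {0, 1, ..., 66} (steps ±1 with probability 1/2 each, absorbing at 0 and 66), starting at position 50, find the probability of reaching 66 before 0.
P(hit 66 before 0) = 50/66 = 25/33

Let u_k = P(hit 66 before 0 | start at k). Then u_0 = 0, u_66 = 1, and u_k = u_{k-1}/2 + u_{k+1}/2 for 1 ≤ k ≤ 65. This harmonic recurrence is solved by u_k = k/66, giving u_50 = 50/66 = 25/33.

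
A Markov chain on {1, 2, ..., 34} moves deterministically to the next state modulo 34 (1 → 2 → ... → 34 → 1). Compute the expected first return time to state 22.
E[T_22 | X_0 = 22] = 34

The chain cycles deterministically, so starting at state 22 it returns in exactly 34 steps. Equivalently, the stationary distribution is uniform π_j = 1/34 for every state j, so by Kac's formula E[T_22] = 1/π_22 = 34.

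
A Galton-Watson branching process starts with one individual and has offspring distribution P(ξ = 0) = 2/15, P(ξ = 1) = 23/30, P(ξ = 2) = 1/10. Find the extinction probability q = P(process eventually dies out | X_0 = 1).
q = 1

Mean offspring μ = 0·2/15 + 1·23/30 + 2·1/10 = 29/30 ≤ 1. For μ ≤ 1 with offspring not concentrated at 1, the Galton-Watson process goes extinct almost surely, so q = 1.
(Algebraic check: The pgf is f(s) = 2/15 + 23/30·s + 1/10·s². The extinction probability q is the smallest fixed point of f in [0, 1]. Setting s = f(s):
  1/10·s² + (23/30 − 1)·s + 2/15 = 0
  1/10·s² − (2/15 + 1/10)·s + 2/15 = 0
which factors as (s − 1)·(1/10·s − 2/15) = 0, giving roots s = 1 and s = (2/15)/(1/10) = 4/3. Since 4/3 ≥ 1, the smallest root in [0, 1] is s = 1.)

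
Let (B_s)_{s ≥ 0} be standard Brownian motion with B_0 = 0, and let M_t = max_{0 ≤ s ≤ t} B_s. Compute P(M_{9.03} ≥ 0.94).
P(M_{9.03} ≥ 0.94) = 2·P(B_{9.03} ≥ 0.94) = 2(1 − Φ(0.94/√9.03)) ≈ 0.7544

By the reflection principle for Brownian motion, P(M_t ≥ a) = 2 · P(B_t ≥ a) for a ≥ 0. Since B_t ~ N(0, t), P(B_t ≥ 0.94) = 1 − Φ(0.94/√t) = 1 − Φ(0.94/√9.03) = 1 − Φ(0.3128). So
  P(M_{9.03} ≥ 0.94) = 2(1 − Φ(0.3128)) ≈ 0.7544.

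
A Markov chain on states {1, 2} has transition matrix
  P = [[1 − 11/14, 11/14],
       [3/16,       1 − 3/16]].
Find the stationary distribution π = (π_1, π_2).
π_1 = 21/109, π_2 = 88/109

Solve πP = π with π_1 + π_2 = 1. From πP = π: π_1 · (1 − 11/14) + π_2 · 3/16 = π_1 ⇒ π_2 · 3/16 = π_1 · 11/14 ⇒ π_2/π_1 = (11/14)/(3/16) = 88/21. Together with π_1 + π_2 = 1:
  π_1 = (3/16)/(11/14 + 3/16) = (3/16)/(109/112) = 21/109,
  π_2 = (11/14)/(11/14 + 3/16) = (11/14)/(109/112) = 88/109.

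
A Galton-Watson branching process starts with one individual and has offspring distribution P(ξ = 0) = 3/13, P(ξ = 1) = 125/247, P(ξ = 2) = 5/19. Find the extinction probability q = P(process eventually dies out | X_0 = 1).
q = 57/65

The pgf is f(s) = 3/13 + 125/247·s + 5/19·s². The extinction probability q is the smallest fixed point of f in [0, 1]. Setting s = f(s):
  5/19·s² + (125/247 − 1)·s + 3/13 = 0
  5/19·s² − (3/13 + 5/19)·s + 3/13 = 0
which factors as (s − 1)·(5/19·s − 3/13) = 0, giving roots s = 1 and s = (3/13)/(5/19) = 57/65.
Mean offspring μ = 125/247 + 2·5/19 = 255/247 > 1 (supercritical), so q < 1. The extinction probability is the smaller root: q = (3/13)/(5/19) = 57/65.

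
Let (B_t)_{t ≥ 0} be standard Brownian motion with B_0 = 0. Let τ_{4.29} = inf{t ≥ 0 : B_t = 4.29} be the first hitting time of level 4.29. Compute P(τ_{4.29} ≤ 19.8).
P(τ_{4.29} ≤ 19.8) = 2(1 − Φ(4.29/√19.8)) = 2(1 − Φ(0.9641)) ≈ 0.3350

By the reflection principle for standard BM, P(τ_b ≤ t) = 2 · P(B_t ≥ b). Since B_t ~ N(0, t), P(B_t ≥ 4.29) = 1 − Φ(4.29/√t) = 1 − Φ(4.29/√19.8) = 1 − Φ(0.9641) ≈ 0.16750. Doubling: P(τ_{4.29} ≤ 19.8) ≈ 2 · 0.16750 = 0.33500 ≈ 0.3350.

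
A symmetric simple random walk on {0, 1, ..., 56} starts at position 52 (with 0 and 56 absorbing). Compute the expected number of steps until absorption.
E[τ | X_0 = 52] = 208

Let v_k = E[τ | X_0 = k]. Boundary: v_0 = v_56 = 0. Recurrence: v_k = 1 + (v_{k-1} + v_{k+1})/2 for 1 ≤ k ≤ 55. The particular solution to v_k − (v_{k-1} + v_{k+1})/2 = 1 is v_k = −k^2. Adding homogeneous solution A + B k and matching boundaries gives v_k = k (56 − k). Substituting k = 52: v_52 = 52 · 4 = 208.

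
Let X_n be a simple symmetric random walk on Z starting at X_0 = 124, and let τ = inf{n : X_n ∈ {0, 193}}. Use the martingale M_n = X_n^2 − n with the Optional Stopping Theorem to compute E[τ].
E[τ] = 8556

M_n = X_n^2 − n is a martingale (since E[X_{n+1}^2 | F_n] = X_n^2 + 1). By OST (τ has finite mean in a bounded region), E[M_τ] = E[M_0] = X_0^2 − 0 = 124^2 = 15376. Also E[M_τ] = E[X_τ^2] − E[τ]. The walk exits at 0 or 193, with P(hit 193 first) = 124/193, so E[X_τ^2] = 193^2 · 124/193 + 0 = 23932. Thus E[τ] = E[X_τ^2] − E[M_τ] = 23932 − 15376 = 8556 = 124(193 − 124) = 8556.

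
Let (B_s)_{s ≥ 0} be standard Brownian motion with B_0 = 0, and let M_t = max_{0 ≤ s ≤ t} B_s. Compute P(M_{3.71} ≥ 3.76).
P(M_{3.71} ≥ 3.76) = 2·P(B_{3.71} ≥ 3.76) = 2(1 − Φ(3.76/√3.71)) ≈ 0.0509

By the reflection principle for Brownian motion, P(M_t ≥ a) = 2 · P(B_t ≥ a) for a ≥ 0. Since B_t ~ N(0, t), P(B_t ≥ 3.76) = 1 − Φ(3.76/√t) = 1 − Φ(3.76/√3.71) = 1 − Φ(1.9521). So
  P(M_{3.71} ≥ 3.76) = 2(1 − Φ(1.9521)) ≈ 0.0509.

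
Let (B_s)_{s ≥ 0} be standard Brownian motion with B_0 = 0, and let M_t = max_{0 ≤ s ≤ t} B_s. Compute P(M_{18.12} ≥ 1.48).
P(M_{18.12} ≥ 1.48) = 2·P(B_{18.12} ≥ 1.48) = 2(1 − Φ(1.48/√18.12)) ≈ 0.7281

By the reflection principle for Brownian motion, P(M_t ≥ a) = 2 · P(B_t ≥ a) for a ≥ 0. Since B_t ~ N(0, t), P(B_t ≥ 1.48) = 1 − Φ(1.48/√t) = 1 − Φ(1.48/√18.12) = 1 − Φ(0.3477). So
  P(M_{18.12} ≥ 1.48) = 2(1 − Φ(0.3477)) ≈ 0.7281.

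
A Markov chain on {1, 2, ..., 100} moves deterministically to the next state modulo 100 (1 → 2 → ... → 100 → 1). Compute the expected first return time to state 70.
E[T_70 | X_0 = 70] = 100

The chain cycles deterministically, so starting at state 70 it returns in exactly 100 steps. Equivalently, the stationary distribution is uniform π_j = 1/100 for every state j, so by Kac's formula E[T_70] = 1/π_70 = 100.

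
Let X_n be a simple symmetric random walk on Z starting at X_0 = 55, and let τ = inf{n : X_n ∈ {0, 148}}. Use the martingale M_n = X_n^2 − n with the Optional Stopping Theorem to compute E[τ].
E[τ] = 5115

M_n = X_n^2 − n is a martingale (since E[X_{n+1}^2 | F_n] = X_n^2 + 1). By OST (τ has finite mean in a bounded region), E[M_τ] = E[M_0] = X_0^2 − 0 = 55^2 = 3025. Also E[M_τ] = E[X_τ^2] − E[τ]. The walk exits at 0 or 148, with P(hit 148 first) = 55/148, so E[X_τ^2] = 148^2 · 55/148 + 0 = 8140. Thus E[τ] = E[X_τ^2] − E[M_τ] = 8140 − 3025 = 5115 = 55(148 − 55) = 5115.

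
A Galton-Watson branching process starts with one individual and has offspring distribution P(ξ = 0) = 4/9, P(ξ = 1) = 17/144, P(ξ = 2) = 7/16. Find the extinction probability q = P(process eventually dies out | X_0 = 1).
q = 1

Mean offspring μ = 0·4/9 + 1·17/144 + 2·7/16 = 143/144 ≤ 1. For μ ≤ 1 with offspring not concentrated at 1, the Galton-Watson process goes extinct almost surely, so q = 1.
(Algebraic check: The pgf is f(s) = 4/9 + 17/144·s + 7/16·s². The extinction probability q is the smallest fixed point of f in [0, 1]. Setting s = f(s):
  7/16·s² + (17/144 − 1)·s + 4/9 = 0
  7/16·s² − (4/9 + 7/16)·s + 4/9 = 0
which factors as (s − 1)·(7/16·s − 4/9) = 0, giving roots s = 1 and s = (4/9)/(7/16) = 64/63. Since 64/63 ≥ 1, the smallest root in [0, 1] is s = 1.)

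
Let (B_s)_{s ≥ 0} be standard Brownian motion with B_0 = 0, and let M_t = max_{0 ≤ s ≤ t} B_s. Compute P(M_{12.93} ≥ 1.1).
P(M_{12.93} ≥ 1.1) = 2·P(B_{12.93} ≥ 1.1) = 2(1 − Φ(1.1/√12.93)) ≈ 0.7597

By the reflection principle for Brownian motion, P(M_t ≥ a) = 2 · P(B_t ≥ a) for a ≥ 0. Since B_t ~ N(0, t), P(B_t ≥ 1.1) = 1 − Φ(1.1/√t) = 1 − Φ(1.1/√12.93) = 1 − Φ(0.3059). So
  P(M_{12.93} ≥ 1.1) = 2(1 − Φ(0.3059)) ≈ 0.7597.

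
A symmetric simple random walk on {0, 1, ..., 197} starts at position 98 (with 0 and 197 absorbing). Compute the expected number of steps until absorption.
E[τ | X_0 = 98] = 9702

Let v_k = E[τ | X_0 = k]. Boundary: v_0 = v_197 = 0. Recurrence: v_k = 1 + (v_{k-1} + v_{k+1})/2 for 1 ≤ k ≤ 196. The particular solution to v_k − (v_{k-1} + v_{k+1})/2 = 1 is v_k = −k^2. Adding homogeneous solution A + B k and matching boundaries gives v_k = k (197 − k). Substituting k = 98: v_98 = 98 · 99 = 9702.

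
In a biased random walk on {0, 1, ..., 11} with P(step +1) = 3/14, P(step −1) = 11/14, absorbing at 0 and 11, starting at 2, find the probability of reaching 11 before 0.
P(hit 11 before 0) = (1 − (11/3)^2) / (1 − (11/3)^11) = 275562/35663936683

Let u_k denote P(reach 11 before 0 | start at k). Boundary: u_0 = 0, u_11 = 1. Recurrence: u_k = 3/14·u_{k+1} + 11/14·u_{k-1} for 1 ≤ k ≤ 10. Try u_k = A + B·r^k with r = q/p = (11/14)/(3/14) = 11/3. Substitution satisfies the recurrence; boundary conditions give:
  u_k = (1 − r^k) / (1 − r^N) = (1 − (11/3)^2) / (1 − (11/3)^11) = 275562/35663936683.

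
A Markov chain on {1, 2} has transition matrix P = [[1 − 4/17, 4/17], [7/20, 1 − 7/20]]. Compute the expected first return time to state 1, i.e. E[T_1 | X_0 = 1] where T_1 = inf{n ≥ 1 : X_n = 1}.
E[T_1 | X_0 = 1] = 1/π_1 = 199/119

For an irreducible recurrent Markov chain with stationary distribution π, E[T_i | X_0 = i] = 1/π_i (Kac's formula). Here π_1 = (7/20)/(4/17 + 7/20) = (7/20)/(199/340) = 119/199, so E[T_1 | X_0 = 1] = 1/π_1 = (4/17 + 7/20)/(7/20) = (199/340)/(7/20) = 199/119.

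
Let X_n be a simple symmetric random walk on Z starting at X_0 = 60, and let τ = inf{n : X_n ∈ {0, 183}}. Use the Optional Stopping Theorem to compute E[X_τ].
E[X_τ] = 60

X_n is a martingale and τ is a bounded-mean stopping time (indeed τ is finite a.s. with bounded expectation since the walk is in a bounded region). By the OST, E[X_τ] = E[X_0] = 60. Equivalently: E[X_τ] = 183 · P(hit 183 first) + 0 · P(hit 0 first) = 183 · (60/183) = 60.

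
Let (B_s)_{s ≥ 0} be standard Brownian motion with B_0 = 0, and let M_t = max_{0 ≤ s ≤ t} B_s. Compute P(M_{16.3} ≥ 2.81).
P(M_{16.3} ≥ 2.81) = 2·P(B_{16.3} ≥ 2.81) = 2(1 − Φ(2.81/√16.3)) ≈ 0.4864

By the reflection principle for Brownian motion, P(M_t ≥ a) = 2 · P(B_t ≥ a) for a ≥ 0. Since B_t ~ N(0, t), P(B_t ≥ 2.81) = 1 − Φ(2.81/√t) = 1 − Φ(2.81/√16.3) = 1 − Φ(0.6960). So
  P(M_{16.3} ≥ 2.81) = 2(1 − Φ(0.6960)) ≈ 0.4864.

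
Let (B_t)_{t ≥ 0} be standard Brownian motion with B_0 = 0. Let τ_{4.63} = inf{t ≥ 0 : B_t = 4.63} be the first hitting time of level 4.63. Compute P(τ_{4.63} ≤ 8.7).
P(τ_{4.63} ≤ 8.7) = 2(1 − Φ(4.63/√8.7)) = 2(1 − Φ(1.5697)) ≈ 0.1165

By the reflection principle for standard BM, P(τ_b ≤ t) = 2 · P(B_t ≥ b). Since B_t ~ N(0, t), P(B_t ≥ 4.63) = 1 − Φ(4.63/√t) = 1 − Φ(4.63/√8.7) = 1 − Φ(1.5697) ≈ 0.05824. Doubling: P(τ_{4.63} ≤ 8.7) ≈ 2 · 0.05824 = 0.11648 ≈ 0.1165.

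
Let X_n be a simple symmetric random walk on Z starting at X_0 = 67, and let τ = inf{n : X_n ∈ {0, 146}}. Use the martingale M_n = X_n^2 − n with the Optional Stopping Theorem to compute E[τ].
E[τ] = 5293

M_n = X_n^2 − n is a martingale (since E[X_{n+1}^2 | F_n] = X_n^2 + 1). By OST (τ has finite mean in a bounded region), E[M_τ] = E[M_0] = X_0^2 − 0 = 67^2 = 4489. Also E[M_τ] = E[X_τ^2] − E[τ]. The walk exits at 0 or 146, with P(hit 146 first) = 67/146, so E[X_τ^2] = 146^2 · 67/146 + 0 = 9782. Thus E[τ] = E[X_τ^2] − E[M_τ] = 9782 − 4489 = 5293 = 67(146 − 67) = 5293.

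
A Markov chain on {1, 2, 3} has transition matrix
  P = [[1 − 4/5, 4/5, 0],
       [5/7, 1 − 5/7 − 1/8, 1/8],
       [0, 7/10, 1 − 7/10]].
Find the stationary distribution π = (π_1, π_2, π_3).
π = (25/58, 14/29, 5/58)

This is a birth-death chain on three states, which satisfies detailed balance: π_1 · P_{12} = π_2 · P_{21} and π_2 · P_{23} = π_3 · P_{32}.
From π_1 · 4/5 = π_2 · 5/7: π_2/π_1 = (4/5)/(5/7) = 28/25.
From π_2 · 1/8 = π_3 · 7/10: π_3/π_2 = (1/8)/(7/10) = 5/28.
Take π_1 proportional to 1; then unnormalized π = (1, 28/25, 1/5). Normalize by dividing by the sum 58/25:
  π = (25/58, 14/29, 5/58).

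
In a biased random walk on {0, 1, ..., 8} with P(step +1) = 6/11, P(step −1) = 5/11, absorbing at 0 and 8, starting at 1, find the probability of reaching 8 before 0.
P(hit 8 before 0) = (1 − (5/6)^1) / (1 − (5/6)^8) = 279936/1288991

Let u_k denote P(reach 8 before 0 | start at k). Boundary: u_0 = 0, u_8 = 1. Recurrence: u_k = 6/11·u_{k+1} + 5/11·u_{k-1} for 1 ≤ k ≤ 7. Try u_k = A + B·r^k with r = q/p = (5/11)/(6/11) = 5/6. Substitution satisfies the recurrence; boundary conditions give:
  u_k = (1 − r^k) / (1 − r^N) = (1 − (5/6)^1) / (1 − (5/6)^8) = 279936/1288991.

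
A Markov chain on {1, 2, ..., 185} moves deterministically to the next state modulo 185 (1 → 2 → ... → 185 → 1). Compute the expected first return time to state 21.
E[T_21 | X_0 = 21] = 185

The chain cycles deterministically, so starting at state 21 it returns in exactly 185 steps. Equivalently, the stationary distribution is uniform π_j = 1/185 for every state j, so by Kac's formula E[T_21] = 1/π_21 = 185.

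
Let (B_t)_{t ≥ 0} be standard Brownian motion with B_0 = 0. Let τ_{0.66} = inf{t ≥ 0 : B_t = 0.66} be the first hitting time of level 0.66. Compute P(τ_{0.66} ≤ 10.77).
P(τ_{0.66} ≤ 10.77) = 2(1 − Φ(0.66/√10.77)) = 2(1 − Φ(0.2011)) ≈ 0.8406

By the reflection principle for standard BM, P(τ_b ≤ t) = 2 · P(B_t ≥ b). Since B_t ~ N(0, t), P(B_t ≥ 0.66) = 1 − Φ(0.66/√t) = 1 − Φ(0.66/√10.77) = 1 − Φ(0.2011) ≈ 0.42031. Doubling: P(τ_{0.66} ≤ 10.77) ≈ 2 · 0.42031 = 0.84062 ≈ 0.8406.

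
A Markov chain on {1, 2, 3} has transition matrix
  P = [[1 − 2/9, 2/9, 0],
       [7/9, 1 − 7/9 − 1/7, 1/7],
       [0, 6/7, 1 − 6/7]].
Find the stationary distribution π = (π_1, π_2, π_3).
π = (3/4, 3/14, 1/28)

This is a birth-death chain on three states, which satisfies detailed balance: π_1 · P_{12} = π_2 · P_{21} and π_2 · P_{23} = π_3 · P_{32}.
From π_1 · 2/9 = π_2 · 7/9: π_2/π_1 = (2/9)/(7/9) = 2/7.
From π_2 · 1/7 = π_3 · 6/7: π_3/π_2 = (1/7)/(6/7) = 1/6.
Take π_1 proportional to 1; then unnormalized π = (1, 2/7, 1/21). Normalize by dividing by the sum 4/3:
  π = (3/4, 3/14, 1/28).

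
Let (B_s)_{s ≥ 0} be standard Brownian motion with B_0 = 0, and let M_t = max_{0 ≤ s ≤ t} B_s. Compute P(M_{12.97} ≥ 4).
P(M_{12.97} ≥ 4) = 2·P(B_{12.97} ≥ 4) = 2(1 − Φ(4/√12.97)) ≈ 0.2667

By the reflection principle for Brownian motion, P(M_t ≥ a) = 2 · P(B_t ≥ a) for a ≥ 0. Since B_t ~ N(0, t), P(B_t ≥ 4) = 1 − Φ(4/√t) = 1 − Φ(4/√12.97) = 1 − Φ(1.1107). So
  P(M_{12.97} ≥ 4) = 2(1 − Φ(1.1107)) ≈ 0.2667.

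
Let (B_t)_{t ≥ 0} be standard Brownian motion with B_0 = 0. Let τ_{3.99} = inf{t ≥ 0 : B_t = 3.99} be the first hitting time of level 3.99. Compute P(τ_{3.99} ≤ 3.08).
P(τ_{3.99} ≤ 3.08) = 2(1 − Φ(3.99/√3.08)) = 2(1 − Φ(2.2735)) ≈ 0.0230

By the reflection principle for standard BM, P(τ_b ≤ t) = 2 · P(B_t ≥ b). Since B_t ~ N(0, t), P(B_t ≥ 3.99) = 1 − Φ(3.99/√t) = 1 − Φ(3.99/√3.08) = 1 − Φ(2.2735) ≈ 0.01150. Doubling: P(τ_{3.99} ≤ 3.08) ≈ 2 · 0.01150 = 0.02300 ≈ 0.0230.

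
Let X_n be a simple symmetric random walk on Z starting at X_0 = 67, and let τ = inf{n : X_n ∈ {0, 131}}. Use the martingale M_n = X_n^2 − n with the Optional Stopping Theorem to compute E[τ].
E[τ] = 4288

M_n = X_n^2 − n is a martingale (since E[X_{n+1}^2 | F_n] = X_n^2 + 1). By OST (τ has finite mean in a bounded region), E[M_τ] = E[M_0] = X_0^2 − 0 = 67^2 = 4489. Also E[M_τ] = E[X_τ^2] − E[τ]. The walk exits at 0 or 131, with P(hit 131 first) = 67/131, so E[X_τ^2] = 131^2 · 67/131 + 0 = 8777. Thus E[τ] = E[X_τ^2] − E[M_τ] = 8777 − 4489 = 4288 = 67(131 − 67) = 4288.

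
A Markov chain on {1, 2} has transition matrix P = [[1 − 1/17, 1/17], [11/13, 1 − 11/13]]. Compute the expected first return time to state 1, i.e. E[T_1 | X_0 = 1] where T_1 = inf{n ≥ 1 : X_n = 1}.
E[T_1 | X_0 = 1] = 1/π_1 = 200/187

For an irreducible recurrent Markov chain with stationary distribution π, E[T_i | X_0 = i] = 1/π_i (Kac's formula). Here π_1 = (11/13)/(1/17 + 11/13) = (11/13)/(200/221) = 187/200, so E[T_1 | X_0 = 1] = 1/π_1 = (1/17 + 11/13)/(11/13) = (200/221)/(11/13) = 200/187.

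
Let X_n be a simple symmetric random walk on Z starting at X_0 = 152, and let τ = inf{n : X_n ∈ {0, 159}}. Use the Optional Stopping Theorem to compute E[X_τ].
E[X_τ] = 152

X_n is a martingale and τ is a bounded-mean stopping time (indeed τ is finite a.s. with bounded expectation since the walk is in a bounded region). By the OST, E[X_τ] = E[X_0] = 152. Equivalently: E[X_τ] = 159 · P(hit 159 first) + 0 · P(hit 0 first) = 159 · (152/159) = 152.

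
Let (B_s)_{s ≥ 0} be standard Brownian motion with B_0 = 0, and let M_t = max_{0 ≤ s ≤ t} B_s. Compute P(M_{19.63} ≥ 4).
P(M_{19.63} ≥ 4) = 2·P(B_{19.63} ≥ 4) = 2(1 − Φ(4/√19.63)) ≈ 0.3666

By the reflection principle for Brownian motion, P(M_t ≥ a) = 2 · P(B_t ≥ a) for a ≥ 0. Since B_t ~ N(0, t), P(B_t ≥ 4) = 1 − Φ(4/√t) = 1 − Φ(4/√19.63) = 1 − Φ(0.9028). So
  P(M_{19.63} ≥ 4) = 2(1 − Φ(0.9028)) ≈ 0.3666.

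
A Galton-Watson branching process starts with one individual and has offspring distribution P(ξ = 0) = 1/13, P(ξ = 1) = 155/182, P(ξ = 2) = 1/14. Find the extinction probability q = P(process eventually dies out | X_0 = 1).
q = 1

Mean offspring μ = 0·1/13 + 1·155/182 + 2·1/14 = 181/182 ≤ 1. For μ ≤ 1 with offspring not concentrated at 1, the Galton-Watson process goes extinct almost surely, so q = 1.
(Algebraic check: The pgf is f(s) = 1/13 + 155/182·s + 1/14·s². The extinction probability q is the smallest fixed point of f in [0, 1]. Setting s = f(s):
  1/14·s² + (155/182 − 1)·s + 1/13 = 0
  1/14·s² − (1/13 + 1/14)·s + 1/13 = 0
which factors as (s − 1)·(1/14·s − 1/13) = 0, giving roots s = 1 and s = (1/13)/(1/14) = 14/13. Since 14/13 ≥ 1, the smallest root in [0, 1] is s = 1.)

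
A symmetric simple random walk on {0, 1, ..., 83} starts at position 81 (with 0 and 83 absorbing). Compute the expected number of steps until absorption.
E[τ | X_0 = 81] = 162

Let v_k = E[τ | X_0 = k]. Boundary: v_0 = v_83 = 0. Recurrence: v_k = 1 + (v_{k-1} + v_{k+1})/2 for 1 ≤ k ≤ 82. The particular solution to v_k − (v_{k-1} + v_{k+1})/2 = 1 is v_k = −k^2. Adding homogeneous solution A + B k and matching boundaries gives v_k = k (83 − k). Substituting k = 81: v_81 = 81 · 2 = 162.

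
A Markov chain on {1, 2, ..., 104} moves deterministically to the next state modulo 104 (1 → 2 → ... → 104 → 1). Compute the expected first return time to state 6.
E[T_6 | X_0 = 6] = 104

The chain cycles deterministically, so starting at state 6 it returns in exactly 104 steps. Equivalently, the stationary distribution is uniform π_j = 1/104 for every state j, so by Kac's formula E[T_6] = 1/π_6 = 104.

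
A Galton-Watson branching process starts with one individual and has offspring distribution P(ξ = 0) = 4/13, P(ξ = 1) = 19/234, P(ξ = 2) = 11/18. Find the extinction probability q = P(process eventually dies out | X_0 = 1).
q = 72/143

The pgf is f(s) = 4/13 + 19/234·s + 11/18·s². The extinction probability q is the smallest fixed point of f in [0, 1]. Setting s = f(s):
  11/18·s² + (19/234 − 1)·s + 4/13 = 0
  11/18·s² − (4/13 + 11/18)·s + 4/13 = 0
which factors as (s − 1)·(11/18·s − 4/13) = 0, giving roots s = 1 and s = (4/13)/(11/18) = 72/143.
Mean offspring μ = 19/234 + 2·11/18 = 305/234 > 1 (supercritical), so q < 1. The extinction probability is the smaller root: q = (4/13)/(11/18) = 72/143.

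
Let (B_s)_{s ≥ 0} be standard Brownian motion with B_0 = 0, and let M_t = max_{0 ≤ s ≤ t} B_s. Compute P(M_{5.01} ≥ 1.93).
P(M_{5.01} ≥ 1.93) = 2·P(B_{5.01} ≥ 1.93) = 2(1 − Φ(1.93/√5.01)) ≈ 0.3885

By the reflection principle for Brownian motion, P(M_t ≥ a) = 2 · P(B_t ≥ a) for a ≥ 0. Since B_t ~ N(0, t), P(B_t ≥ 1.93) = 1 − Φ(1.93/√t) = 1 − Φ(1.93/√5.01) = 1 − Φ(0.8623). So
  P(M_{5.01} ≥ 1.93) = 2(1 − Φ(0.8623)) ≈ 0.3885.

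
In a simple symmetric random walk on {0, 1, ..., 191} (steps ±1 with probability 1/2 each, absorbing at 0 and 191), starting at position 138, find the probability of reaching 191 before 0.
P(hit 191 before 0) = 138/191

Let u_k = P(hit 191 before 0 | start at k). Then u_0 = 0, u_191 = 1, and u_k = u_{k-1}/2 + u_{k+1}/2 for 1 ≤ k ≤ 190. This harmonic recurrence is solved by u_k = k/191, giving u_138 = 138/191.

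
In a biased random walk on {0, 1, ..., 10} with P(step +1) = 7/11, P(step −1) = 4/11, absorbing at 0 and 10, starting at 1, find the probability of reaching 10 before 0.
P(hit 10 before 0) = (1 − (4/7)^1) / (1 − (4/7)^10) = 40353607/93808891

Let u_k denote P(reach 10 before 0 | start at k). Boundary: u_0 = 0, u_10 = 1. Recurrence: u_k = 7/11·u_{k+1} + 4/11·u_{k-1} for 1 ≤ k ≤ 9. Try u_k = A + B·r^k with r = q/p = (4/11)/(7/11) = 4/7. Substitution satisfies the recurrence; boundary conditions give:
  u_k = (1 − r^k) / (1 − r^N) = (1 − (4/7)^1) / (1 − (4/7)^10) = 40353607/93808891.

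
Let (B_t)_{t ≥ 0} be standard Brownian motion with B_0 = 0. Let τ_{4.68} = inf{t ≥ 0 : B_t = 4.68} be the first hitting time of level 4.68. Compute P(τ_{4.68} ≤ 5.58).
P(τ_{4.68} ≤ 5.58) = 2(1 − Φ(4.68/√5.58)) = 2(1 − Φ(1.9812)) ≈ 0.0476

By the reflection principle for standard BM, P(τ_b ≤ t) = 2 · P(B_t ≥ b). Since B_t ~ N(0, t), P(B_t ≥ 4.68) = 1 − Φ(4.68/√t) = 1 − Φ(4.68/√5.58) = 1 − Φ(1.9812) ≈ 0.02378. Doubling: P(τ_{4.68} ≤ 5.58) ≈ 2 · 0.02378 = 0.04756 ≈ 0.0476.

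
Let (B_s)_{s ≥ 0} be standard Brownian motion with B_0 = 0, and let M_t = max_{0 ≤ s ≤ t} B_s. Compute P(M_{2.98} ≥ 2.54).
P(M_{2.98} ≥ 2.54) = 2·P(B_{2.98} ≥ 2.54) = 2(1 − Φ(2.54/√2.98)) ≈ 0.1412

By the reflection principle for Brownian motion, P(M_t ≥ a) = 2 · P(B_t ≥ a) for a ≥ 0. Since B_t ~ N(0, t), P(B_t ≥ 2.54) = 1 − Φ(2.54/√t) = 1 − Φ(2.54/√2.98) = 1 − Φ(1.4714). So
  P(M_{2.98} ≥ 2.54) = 2(1 − Φ(1.4714)) ≈ 0.1412.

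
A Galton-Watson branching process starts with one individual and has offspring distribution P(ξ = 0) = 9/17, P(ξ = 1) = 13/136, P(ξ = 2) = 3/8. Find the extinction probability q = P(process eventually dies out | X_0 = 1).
q = 1

Mean offspring μ = 0·9/17 + 1·13/136 + 2·3/8 = 115/136 ≤ 1. For μ ≤ 1 with offspring not concentrated at 1, the Galton-Watson process goes extinct almost surely, so q = 1.
(Algebraic check: The pgf is f(s) = 9/17 + 13/136·s + 3/8·s². The extinction probability q is the smallest fixed point of f in [0, 1]. Setting s = f(s):
  3/8·s² + (13/136 − 1)·s + 9/17 = 0
  3/8·s² − (9/17 + 3/8)·s + 9/17 = 0
which factors as (s − 1)·(3/8·s − 9/17) = 0, giving roots s = 1 and s = (9/17)/(3/8) = 24/17. Since 24/17 ≥ 1, the smallest root in [0, 1] is s = 1.)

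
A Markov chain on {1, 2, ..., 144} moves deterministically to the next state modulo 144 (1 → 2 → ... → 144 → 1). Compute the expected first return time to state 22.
E[T_22 | X_0 = 22] = 144

The chain cycles deterministically, so starting at state 22 it returns in exactly 144 steps. Equivalently, the stationary distribution is uniform π_j = 1/144 for every state j, so by Kac's formula E[T_22] = 1/π_22 = 144.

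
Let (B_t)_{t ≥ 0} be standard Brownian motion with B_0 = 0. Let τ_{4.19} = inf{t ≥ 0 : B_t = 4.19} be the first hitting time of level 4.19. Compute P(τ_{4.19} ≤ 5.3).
P(τ_{4.19} ≤ 5.3) = 2(1 − Φ(4.19/√5.3)) = 2(1 − Φ(1.8200)) ≈ 0.0688

By the reflection principle for standard BM, P(τ_b ≤ t) = 2 · P(B_t ≥ b). Since B_t ~ N(0, t), P(B_t ≥ 4.19) = 1 − Φ(4.19/√t) = 1 − Φ(4.19/√5.3) = 1 − Φ(1.8200) ≈ 0.03438. Doubling: P(τ_{4.19} ≤ 5.3) ≈ 2 · 0.03438 = 0.06876 ≈ 0.0688.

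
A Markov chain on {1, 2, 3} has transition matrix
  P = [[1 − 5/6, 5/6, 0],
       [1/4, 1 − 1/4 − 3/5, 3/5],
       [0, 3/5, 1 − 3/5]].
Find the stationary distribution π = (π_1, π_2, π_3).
π = (3/23, 10/23, 10/23)

This is a birth-death chain on three states, which satisfies detailed balance: π_1 · P_{12} = π_2 · P_{21} and π_2 · P_{23} = π_3 · P_{32}.
From π_1 · 5/6 = π_2 · 1/4: π_2/π_1 = (5/6)/(1/4) = 10/3.
From π_2 · 3/5 = π_3 · 3/5: π_3/π_2 = (3/5)/(3/5) = 1.
Take π_1 proportional to 1; then unnormalized π = (1, 10/3, 10/3). Normalize by dividing by the sum 23/3:
  π = (3/23, 10/23, 10/23).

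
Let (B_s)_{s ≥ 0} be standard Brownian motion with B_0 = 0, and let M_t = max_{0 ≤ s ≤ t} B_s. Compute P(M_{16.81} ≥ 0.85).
P(M_{16.81} ≥ 0.85) = 2·P(B_{16.81} ≥ 0.85) = 2(1 − Φ(0.85/√16.81)) ≈ 0.8358

By the reflection principle for Brownian motion, P(M_t ≥ a) = 2 · P(B_t ≥ a) for a ≥ 0. Since B_t ~ N(0, t), P(B_t ≥ 0.85) = 1 − Φ(0.85/√t) = 1 − Φ(0.85/√16.81) = 1 − Φ(0.2073). So
  P(M_{16.81} ≥ 0.85) = 2(1 − Φ(0.2073)) ≈ 0.8358.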